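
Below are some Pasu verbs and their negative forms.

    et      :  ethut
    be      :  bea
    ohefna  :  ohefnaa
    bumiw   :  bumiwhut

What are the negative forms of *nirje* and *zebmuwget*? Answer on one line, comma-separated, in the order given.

The pattern is consonant vs. vowel: -hut when the stem ends in a consonant (*et*, *bumiw*); -a when the stem ends in a vowel (*be*, *ohefna*).
*nirje*: final sound = /e/, a vowel → -a → *nirjea*.
Since the final sound of *zebmuwget* is /t/ (a consonant), it takes -hut, giving *zebmuwgethut*.

nirjea, zebmuwgethut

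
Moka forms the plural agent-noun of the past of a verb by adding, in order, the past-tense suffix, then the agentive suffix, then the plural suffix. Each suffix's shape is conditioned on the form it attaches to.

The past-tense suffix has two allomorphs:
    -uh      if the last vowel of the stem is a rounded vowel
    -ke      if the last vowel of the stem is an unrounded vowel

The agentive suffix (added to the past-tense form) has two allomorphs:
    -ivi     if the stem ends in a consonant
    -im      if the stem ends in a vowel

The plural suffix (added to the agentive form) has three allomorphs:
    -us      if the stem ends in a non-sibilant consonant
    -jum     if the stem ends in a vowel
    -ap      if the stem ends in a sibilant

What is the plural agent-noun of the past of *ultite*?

*ultite* — last vowel /e/ (an unrounded vowel) → -ke → *ultiteke*.
The past-tense form *ultiteke* — final sound /e/ (a vowel) → -im → *ultitekeim*.
The agentive form *ultitekeim*: final sound = /m/, a non-sibilant consonant → -us → *ultitekeimus*.

ultitekeimus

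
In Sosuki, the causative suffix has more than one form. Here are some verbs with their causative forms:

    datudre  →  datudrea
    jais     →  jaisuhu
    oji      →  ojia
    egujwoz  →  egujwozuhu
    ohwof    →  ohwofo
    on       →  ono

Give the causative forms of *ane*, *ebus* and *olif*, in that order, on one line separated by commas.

The suffix is conditioned by the final sound: -uhu when the stem ends in a sibilant (*jais*, *egujwoz*); -o when the stem ends in a non-sibilant consonant (*ohwof*, *on*); -a when the stem ends in a vowel (*datudre*, *oji*).
*ane* — final sound /e/ (a vowel) → -a → *anea*.
*ebus* — final sound /s/ (a sibilant) → -uhu → *ebusuhu*.
Since the final sound of *olif* is /f/ (a non-sibilant consonant), it takes -o, giving *olifo*.

anea, ebusuhu, olifo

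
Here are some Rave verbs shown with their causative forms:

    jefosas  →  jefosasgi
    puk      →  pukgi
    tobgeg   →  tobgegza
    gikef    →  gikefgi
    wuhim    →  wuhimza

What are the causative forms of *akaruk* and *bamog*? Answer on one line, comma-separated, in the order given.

akarukgi, bamogza

The pattern is voicing of the final consonant: -gi when the stem ends in a voiceless consonant (*jefosas*, *puk*, *gikef*); -za when the stem ends in a voiced consonant (*tobgeg*, *wuhim*).
*akaruk* — final consonant /k/ (voiceless) → -gi → *akarukgi*.
Since the final consonant of *bamog* is /g/ (voiced), it takes -za, giving *bamogza*.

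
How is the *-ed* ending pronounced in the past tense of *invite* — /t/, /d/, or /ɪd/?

/ɪd/

The stem *invite* ends in /t/ or /d/.
The -ed suffix is realized as /ɪd/ after /t, d/; as /t/ after other voiceless consonants; and as /d/ after other voiced sounds.
So -ed on *invite* is pronounced /ɪd/.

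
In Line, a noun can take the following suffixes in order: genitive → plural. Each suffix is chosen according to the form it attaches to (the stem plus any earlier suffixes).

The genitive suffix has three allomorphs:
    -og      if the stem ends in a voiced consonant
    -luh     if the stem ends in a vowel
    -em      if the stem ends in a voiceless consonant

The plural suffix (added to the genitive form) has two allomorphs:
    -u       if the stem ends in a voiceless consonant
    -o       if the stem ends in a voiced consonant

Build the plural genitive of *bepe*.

bepeluhu

*bepe* — final sound /e/ (a vowel) → -luh → *bepeluh*.
The genitive form *bepeluh*: final consonant = /h/, voiceless → -u → *bepeluhu*.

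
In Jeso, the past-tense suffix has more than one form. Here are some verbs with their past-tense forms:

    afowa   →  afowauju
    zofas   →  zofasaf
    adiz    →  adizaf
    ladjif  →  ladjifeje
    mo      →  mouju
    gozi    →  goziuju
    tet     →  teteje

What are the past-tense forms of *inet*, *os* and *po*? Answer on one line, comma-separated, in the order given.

ineteje, osaf, pouju

Looking at the final sound of each stem: -af when the stem ends in a sibilant (*zofas*, *adiz*); -eje when the stem ends in a non-sibilant consonant (*ladjif*, *tet*); -uju when the stem ends in a vowel (*afowa*, *mo*, *gozi*).
*inet* — final sound /t/ (a non-sibilant consonant) → -eje → *ineteje*.
*os* — final sound /s/ (a sibilant) → -af → *osaf*.
*po*: final sound = /o/, a vowel → -uju → *pouju*.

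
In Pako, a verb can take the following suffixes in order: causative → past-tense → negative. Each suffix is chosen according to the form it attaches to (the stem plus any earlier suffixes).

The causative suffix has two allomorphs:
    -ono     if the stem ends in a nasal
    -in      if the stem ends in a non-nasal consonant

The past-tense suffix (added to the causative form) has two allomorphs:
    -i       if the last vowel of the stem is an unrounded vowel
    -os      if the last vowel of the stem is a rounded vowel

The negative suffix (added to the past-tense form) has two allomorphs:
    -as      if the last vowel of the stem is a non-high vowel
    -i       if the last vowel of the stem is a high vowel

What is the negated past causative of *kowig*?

Since the final consonant of *kowig* is /g/ (non-nasal), it takes -in, giving *kowigin*.
The causative form *kowigin* — last vowel /i/ (an unrounded vowel) → -i → *kowigini*.
Since the last vowel of the past-tense form *kowigini* is /i/ (a high vowel), it takes -i, giving *kowiginii*.

kowiginii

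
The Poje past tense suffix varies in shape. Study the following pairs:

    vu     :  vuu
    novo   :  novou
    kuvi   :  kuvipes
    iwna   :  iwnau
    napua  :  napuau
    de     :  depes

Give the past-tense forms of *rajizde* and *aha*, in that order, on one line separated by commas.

Looking at the last vowel of each stem: -pes when the last vowel of the stem is a front vowel (*kuvi*, *de*); -u when the last vowel of the stem is a back vowel (*vu*, *novo*, *iwna*, *napua*).
*rajizde* — last vowel /e/ (a front vowel) → -pes → *rajizdepes*.
The last vowel of *aha* is /a/, which is a back vowel, so the suffix is -u, giving *ahau*.

rajizdepes, ahau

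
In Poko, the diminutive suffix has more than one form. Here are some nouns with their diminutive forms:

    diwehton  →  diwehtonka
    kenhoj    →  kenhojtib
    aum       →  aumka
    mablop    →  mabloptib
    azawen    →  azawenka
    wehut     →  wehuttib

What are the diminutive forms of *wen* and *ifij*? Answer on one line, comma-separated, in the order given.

wenka, ifijtib

The alternation tracks the final consonant of the stem — -ka when the stem ends in a nasal (*diwehton*, *aum*, *azawen*); -tib when the stem ends in a non-nasal consonant (*kenhoj*, *mablop*, *wehut*).
Since the final consonant of *wen* is /n/ (a nasal), it takes -ka, giving *wenka*.
Since the final consonant of *ifij* is /j/ (non-nasal), it takes -tib, giving *ifijtib*.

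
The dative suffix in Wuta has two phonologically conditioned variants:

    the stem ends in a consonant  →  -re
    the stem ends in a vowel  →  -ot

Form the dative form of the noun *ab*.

abre

*ab*: final sound = /b/, a consonant → -re → *abre*.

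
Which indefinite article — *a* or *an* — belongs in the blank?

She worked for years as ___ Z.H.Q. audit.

The indefinite article is chosen by the initial *sound* of the following word, not its spelling.
The initialism *Z.H.Q.* is read letter by letter; the first letter, Z, is pronounced /ziː/, which begins with a consonant sound.
So the article is *a*: She worked for years as a Z.H.Q. audit.

a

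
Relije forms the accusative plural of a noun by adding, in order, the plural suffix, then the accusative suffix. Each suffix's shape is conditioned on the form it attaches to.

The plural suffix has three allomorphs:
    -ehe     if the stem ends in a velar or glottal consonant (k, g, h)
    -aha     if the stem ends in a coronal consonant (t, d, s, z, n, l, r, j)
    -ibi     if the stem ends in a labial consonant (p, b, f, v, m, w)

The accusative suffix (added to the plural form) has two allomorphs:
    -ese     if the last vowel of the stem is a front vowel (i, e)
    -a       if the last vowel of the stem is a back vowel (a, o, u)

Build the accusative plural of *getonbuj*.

The final consonant of *getonbuj* is /j/, which is coronal, so the plural suffix is -aha, giving *getonbujaha*.
The last vowel of the plural form *getonbujaha* is /a/, which is a back vowel, so the accusative suffix is -a, giving *getonbujahaa*.

getonbujahaa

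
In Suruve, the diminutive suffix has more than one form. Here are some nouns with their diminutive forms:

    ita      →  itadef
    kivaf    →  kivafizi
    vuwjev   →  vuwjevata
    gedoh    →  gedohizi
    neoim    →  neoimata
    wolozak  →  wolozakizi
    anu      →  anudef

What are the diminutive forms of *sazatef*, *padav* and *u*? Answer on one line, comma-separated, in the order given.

The suffix is conditioned by the final sound: -izi when the stem ends in a voiceless consonant (*kivaf*, *gedoh*, *wolozak*); -ata when the stem ends in a voiced consonant (*vuwjev*, *neoim*); -def when the stem ends in a vowel (*ita*, *anu*).
*sazatef* — final sound /f/ (a voiceless consonant) → -izi → *sazatefizi*.
The final sound of *padav* is /v/, which is a voiced consonant, so the suffix is -ata, giving *padavata*.
*u*: final sound = /u/, a vowel → -def → *udef*.

sazatefizi, padavata, udef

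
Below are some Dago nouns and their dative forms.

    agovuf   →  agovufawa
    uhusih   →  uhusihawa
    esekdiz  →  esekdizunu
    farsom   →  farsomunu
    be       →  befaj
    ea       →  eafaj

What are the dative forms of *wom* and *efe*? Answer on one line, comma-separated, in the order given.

Looking at the final sound of each stem: -awa when the stem ends in a voiceless consonant (*agovuf*, *uhusih*); -unu when the stem ends in a voiced consonant (*esekdiz*, *farsom*); -faj when the stem ends in a vowel (*be*, *ea*).
Since the final sound of *wom* is /m/ (a voiced consonant), it takes -unu, giving *womunu*.
*efe* — final sound /e/ (a vowel) → -faj → *efefaj*.

womunu, efefaj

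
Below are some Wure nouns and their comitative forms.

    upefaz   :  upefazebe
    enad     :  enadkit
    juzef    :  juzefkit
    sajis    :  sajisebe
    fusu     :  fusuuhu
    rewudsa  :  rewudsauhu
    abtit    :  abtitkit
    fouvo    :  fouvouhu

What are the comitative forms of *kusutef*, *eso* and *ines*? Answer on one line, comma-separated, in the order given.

The pattern is sibilance of the final sound: -ebe when the stem ends in a sibilant (*upefaz*, *sajis*); -kit when the stem ends in a non-sibilant consonant (*enad*, *juzef*, *abtit*); -uhu when the stem ends in a vowel (*fusu*, *rewudsa*, *fouvo*).
*kusutef* — final sound /f/ (a non-sibilant consonant) → -kit → *kusutefkit*.
Since the final sound of *eso* is /o/ (a vowel), it takes -uhu, giving *esouhu*.
*ines* — final sound /s/ (a sibilant) → -ebe → *inesebe*.

kusutefkit, esouhu, inesebe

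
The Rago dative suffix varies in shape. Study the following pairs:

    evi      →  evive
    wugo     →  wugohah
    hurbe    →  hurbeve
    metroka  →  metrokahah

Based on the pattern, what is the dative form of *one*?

oneve

The pattern is front/back vowel harmony: -ve when the last vowel of the stem is a front vowel (*evi*, *hurbe*); -hah when the last vowel of the stem is a back vowel (*wugo*, *metroka*).
*one* — last vowel /e/ (a front vowel) → -ve → *oneve*.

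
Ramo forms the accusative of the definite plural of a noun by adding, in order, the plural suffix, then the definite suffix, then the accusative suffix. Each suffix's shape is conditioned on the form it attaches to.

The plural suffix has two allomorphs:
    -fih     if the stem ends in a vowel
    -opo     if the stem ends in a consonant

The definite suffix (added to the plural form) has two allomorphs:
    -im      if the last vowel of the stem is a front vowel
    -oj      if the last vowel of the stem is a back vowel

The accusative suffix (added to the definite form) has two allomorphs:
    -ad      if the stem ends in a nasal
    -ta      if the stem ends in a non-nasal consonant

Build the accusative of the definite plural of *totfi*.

totfifihimad

The final sound of *totfi* is /i/, which is a vowel, so the plural suffix is -fih, giving *totfifih*.
The plural form *totfifih* — last vowel /i/ (a front vowel) → -im → *totfifihim*.
The final consonant of the definite form *totfifihim* is /m/, which is a nasal, so the accusative suffix is -ad, giving *totfifihimad*.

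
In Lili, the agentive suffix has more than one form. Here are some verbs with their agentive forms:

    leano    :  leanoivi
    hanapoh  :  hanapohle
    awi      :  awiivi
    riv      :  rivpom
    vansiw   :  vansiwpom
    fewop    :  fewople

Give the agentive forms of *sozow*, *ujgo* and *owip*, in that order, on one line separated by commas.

sozowpom, ujgoivi, owiple

The pattern is voicing of the final sound: -le when the stem ends in a voiceless consonant (*hanapoh*, *fewop*); -pom when the stem ends in a voiced consonant (*riv*, *vansiw*); -ivi when the stem ends in a vowel (*leano*, *awi*).
Since the final sound of *sozow* is /w/ (a voiced consonant), it takes -pom, giving *sozowpom*.
Since the final sound of *ujgo* is /o/ (a vowel), it takes -ivi, giving *ujgoivi*.
Since the final sound of *owip* is /p/ (a voiceless consonant), it takes -le, giving *owiple*.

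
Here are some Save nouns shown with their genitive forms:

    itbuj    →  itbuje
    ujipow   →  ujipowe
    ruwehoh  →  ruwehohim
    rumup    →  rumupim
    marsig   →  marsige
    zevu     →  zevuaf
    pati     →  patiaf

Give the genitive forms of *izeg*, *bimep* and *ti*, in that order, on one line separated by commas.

The alternation tracks the final sound of the stem — -im when the stem ends in a voiceless consonant (*ruwehoh*, *rumup*); -e when the stem ends in a voiced consonant (*itbuj*, *ujipow*, *marsig*); -af when the stem ends in a vowel (*zevu*, *pati*).
*izeg*: final sound = /g/, a voiced consonant → -e → *izege*.
*bimep* — final sound /p/ (a voiceless consonant) → -im → *bimepim*.
*ti* — final sound /i/ (a vowel) → -af → *tiaf*.

izege, bimepim, tiaf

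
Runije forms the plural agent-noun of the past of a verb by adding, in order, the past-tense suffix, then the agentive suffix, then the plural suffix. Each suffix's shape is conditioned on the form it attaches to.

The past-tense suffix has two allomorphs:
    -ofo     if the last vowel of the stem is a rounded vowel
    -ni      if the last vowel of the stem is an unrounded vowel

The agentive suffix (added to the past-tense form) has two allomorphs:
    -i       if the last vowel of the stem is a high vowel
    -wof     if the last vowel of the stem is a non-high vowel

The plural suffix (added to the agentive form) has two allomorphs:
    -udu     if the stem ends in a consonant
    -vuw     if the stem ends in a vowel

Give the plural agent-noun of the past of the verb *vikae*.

*vikae* — last vowel /e/ (an unrounded vowel) → -ni → *vikaeni*.
The past-tense form *vikaeni*: last vowel = /i/, a high vowel → -i → *vikaenii*.
The agentive form *vikaenii* — final sound /i/ (a vowel) → -vuw → *vikaeniivuw*.

vikaeniivuw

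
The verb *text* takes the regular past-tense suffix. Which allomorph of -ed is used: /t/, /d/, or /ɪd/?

The stem *text* ends in /t/ or /d/.
The -ed suffix is realized as /ɪd/ after /t, d/; as /t/ after other voiceless consonants; and as /d/ after other voiced sounds.
So -ed on *text* is pronounced /ɪd/.

/ɪd/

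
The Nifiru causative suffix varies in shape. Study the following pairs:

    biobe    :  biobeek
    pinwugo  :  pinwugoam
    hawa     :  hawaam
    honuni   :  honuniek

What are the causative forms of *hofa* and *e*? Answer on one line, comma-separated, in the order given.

hofaam, eek

The alternation tracks the last vowel of the stem — -ek when the last vowel of the stem is a front vowel (*biobe*, *honuni*); -am when the last vowel of the stem is a back vowel (*pinwugo*, *hawa*).
*hofa* — last vowel /a/ (a back vowel) → -am → *hofaam*.
Since the last vowel of *e* is /e/ (a front vowel), it takes -ek, giving *eek*.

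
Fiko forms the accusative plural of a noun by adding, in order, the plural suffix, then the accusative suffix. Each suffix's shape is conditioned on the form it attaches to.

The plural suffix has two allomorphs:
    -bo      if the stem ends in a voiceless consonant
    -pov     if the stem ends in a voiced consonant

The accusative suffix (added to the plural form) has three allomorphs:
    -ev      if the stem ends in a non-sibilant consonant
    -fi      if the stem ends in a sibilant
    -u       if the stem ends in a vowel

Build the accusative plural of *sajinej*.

sajinejpovev

Since the final consonant of *sajinej* is /j/ (voiced), it takes -pov, giving *sajinejpov*.
The final sound of the plural form *sajinejpov* is /v/, which is a non-sibilant consonant, so the accusative suffix is -ev, giving *sajinejpovev*.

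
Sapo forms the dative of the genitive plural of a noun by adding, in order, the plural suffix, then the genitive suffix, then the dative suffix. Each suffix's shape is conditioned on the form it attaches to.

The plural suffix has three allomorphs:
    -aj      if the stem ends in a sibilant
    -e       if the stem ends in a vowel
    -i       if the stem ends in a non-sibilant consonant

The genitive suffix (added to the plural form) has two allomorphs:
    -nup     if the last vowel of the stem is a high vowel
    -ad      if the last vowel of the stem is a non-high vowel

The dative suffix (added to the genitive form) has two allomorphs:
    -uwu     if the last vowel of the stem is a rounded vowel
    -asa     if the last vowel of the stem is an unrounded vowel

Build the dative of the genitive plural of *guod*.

*guod* — final sound /d/ (a non-sibilant consonant) → -i → *guodi*.
Since the last vowel of the plural form *guodi* is /i/ (a high vowel), it takes -nup, giving *guodinup*.
The genitive form *guodinup*: last vowel = /u/, a rounded vowel → -uwu → *guodinupuwu*.

guodinupuwu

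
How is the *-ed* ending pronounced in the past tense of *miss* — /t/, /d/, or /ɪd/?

/t/

The stem *miss* ends in a voiceless consonant other than /t/.
The -ed suffix is realized as /ɪd/ after /t, d/; as /t/ after other voiceless consonants; and as /d/ after other voiced sounds.
So -ed on *miss* is pronounced /t/.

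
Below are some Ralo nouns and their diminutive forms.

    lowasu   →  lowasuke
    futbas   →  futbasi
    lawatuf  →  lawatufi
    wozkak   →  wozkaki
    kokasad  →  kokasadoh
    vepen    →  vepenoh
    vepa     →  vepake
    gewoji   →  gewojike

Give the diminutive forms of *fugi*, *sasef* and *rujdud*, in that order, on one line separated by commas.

The pattern is voicing of the final sound: -i when the stem ends in a voiceless consonant (*futbas*, *lawatuf*, *wozkak*); -oh when the stem ends in a voiced consonant (*kokasad*, *vepen*); -ke when the stem ends in a vowel (*lowasu*, *vepa*, *gewoji*).
*fugi*: final sound = /i/, a vowel → -ke → *fugike*.
*sasef*: final sound = /f/, a voiceless consonant → -i → *sasefi*.
The final sound of *rujdud* is /d/, which is a voiced consonant, so the suffix is -oh, giving *rujdudoh*.

fugike, sasefi, rujdudoh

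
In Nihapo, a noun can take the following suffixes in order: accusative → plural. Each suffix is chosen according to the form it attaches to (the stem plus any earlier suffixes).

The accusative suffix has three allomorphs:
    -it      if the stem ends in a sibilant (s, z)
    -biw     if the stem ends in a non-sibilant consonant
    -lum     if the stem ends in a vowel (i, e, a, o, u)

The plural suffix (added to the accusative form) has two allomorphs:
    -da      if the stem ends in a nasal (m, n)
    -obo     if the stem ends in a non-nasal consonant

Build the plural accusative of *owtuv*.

owtuvbiwobo

Since the final sound of *owtuv* is /v/ (a non-sibilant consonant), it takes -biw, giving *owtuvbiw*.
The final consonant of the accusative form *owtuvbiw* is /w/, which is non-nasal, so the plural suffix is -obo, giving *owtuvbiwobo*.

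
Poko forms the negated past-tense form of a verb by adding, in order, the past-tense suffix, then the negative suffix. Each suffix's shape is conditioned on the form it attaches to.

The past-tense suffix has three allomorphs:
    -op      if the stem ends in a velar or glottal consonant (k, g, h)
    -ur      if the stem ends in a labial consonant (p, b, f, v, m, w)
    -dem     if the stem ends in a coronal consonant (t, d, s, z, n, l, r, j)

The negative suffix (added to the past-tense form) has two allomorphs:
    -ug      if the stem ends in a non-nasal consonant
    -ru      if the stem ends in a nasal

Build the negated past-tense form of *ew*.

*ew* — final consonant /w/ (labial) → -ur → *ewur*.
Since the final consonant of the past-tense form *ewur* is /r/ (non-nasal), it takes -ug, giving *ewurug*.

ewurug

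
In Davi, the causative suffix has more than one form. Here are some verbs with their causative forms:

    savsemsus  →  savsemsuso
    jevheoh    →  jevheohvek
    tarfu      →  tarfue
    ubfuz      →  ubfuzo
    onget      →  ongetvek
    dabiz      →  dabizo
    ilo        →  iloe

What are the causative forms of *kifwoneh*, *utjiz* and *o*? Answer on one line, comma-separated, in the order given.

kifwonehvek, utjizo, oe

The pattern is sibilance of the final sound: -o when the stem ends in a sibilant (*savsemsus*, *ubfuz*, *dabiz*); -vek when the stem ends in a non-sibilant consonant (*jevheoh*, *onget*); -e when the stem ends in a vowel (*tarfu*, *ilo*).
*kifwoneh*: final sound = /h/, a non-sibilant consonant → -vek → *kifwonehvek*.
*utjiz* — final sound /z/ (a sibilant) → -o → *utjizo*.
Since the final sound of *o* is /o/ (a vowel), it takes -e, giving *oe*.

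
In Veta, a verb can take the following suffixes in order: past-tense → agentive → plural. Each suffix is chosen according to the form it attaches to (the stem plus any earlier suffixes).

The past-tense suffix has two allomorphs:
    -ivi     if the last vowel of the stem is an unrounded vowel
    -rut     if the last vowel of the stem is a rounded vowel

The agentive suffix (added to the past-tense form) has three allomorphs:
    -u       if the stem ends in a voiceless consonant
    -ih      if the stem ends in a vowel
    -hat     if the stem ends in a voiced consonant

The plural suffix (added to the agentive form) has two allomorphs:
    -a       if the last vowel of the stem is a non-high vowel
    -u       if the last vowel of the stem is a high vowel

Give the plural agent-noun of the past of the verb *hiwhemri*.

*hiwhemri*: last vowel = /i/, an unrounded vowel → -ivi → *hiwhemriivi*.
The final sound of the past-tense form *hiwhemriivi* is /i/, which is a vowel, so the agentive suffix is -ih, giving *hiwhemriiviih*.
The last vowel of the agentive form *hiwhemriiviih* is /i/, which is a high vowel, so the plural suffix is -u, giving *hiwhemriiviihu*.

hiwhemriiviihu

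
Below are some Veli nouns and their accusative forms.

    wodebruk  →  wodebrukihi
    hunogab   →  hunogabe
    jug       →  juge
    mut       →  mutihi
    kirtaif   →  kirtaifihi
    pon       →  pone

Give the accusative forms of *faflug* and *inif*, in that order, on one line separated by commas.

The pattern is voicing of the final consonant: -ihi when the stem ends in a voiceless consonant (*wodebruk*, *mut*, *kirtaif*); -e when the stem ends in a voiced consonant (*hunogab*, *jug*, *pon*).
*faflug*: final consonant = /g/, voiced → -e → *fafluge*.
Since the final consonant of *inif* is /f/ (voiceless), it takes -ihi, giving *inifihi*.

fafluge, inifihi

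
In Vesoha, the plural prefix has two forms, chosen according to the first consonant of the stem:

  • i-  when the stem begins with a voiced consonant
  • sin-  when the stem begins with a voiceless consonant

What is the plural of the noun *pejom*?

sinpejom

The first consonant of *pejom* is /p/, which is voiceless, so the prefix is sin-, giving *sinpejom*.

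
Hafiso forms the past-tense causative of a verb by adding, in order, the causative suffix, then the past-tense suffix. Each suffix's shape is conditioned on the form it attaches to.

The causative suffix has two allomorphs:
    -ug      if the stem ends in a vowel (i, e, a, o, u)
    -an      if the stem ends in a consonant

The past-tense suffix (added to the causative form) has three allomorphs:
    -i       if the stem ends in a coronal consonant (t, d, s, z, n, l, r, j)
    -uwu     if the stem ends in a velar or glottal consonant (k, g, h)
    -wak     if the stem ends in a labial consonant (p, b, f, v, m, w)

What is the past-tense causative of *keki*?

The final sound of *keki* is /i/, which is a vowel, so the causative suffix is -ug, giving *kekiug*.
The causative form *kekiug*: final consonant = /g/, velar/glottal → -uwu → *kekiuguwu*.

kekiuguwu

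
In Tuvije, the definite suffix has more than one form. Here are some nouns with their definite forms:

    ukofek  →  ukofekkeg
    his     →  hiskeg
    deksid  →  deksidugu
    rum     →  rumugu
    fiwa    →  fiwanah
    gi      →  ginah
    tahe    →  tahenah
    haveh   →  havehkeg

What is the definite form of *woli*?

The pattern is voicing of the final sound: -keg when the stem ends in a voiceless consonant (*ukofek*, *his*, *haveh*); -ugu when the stem ends in a voiced consonant (*deksid*, *rum*); -nah when the stem ends in a vowel (*fiwa*, *gi*, *tahe*).
*woli* — final sound /i/ (a vowel) → -nah → *wolinah*.

wolinah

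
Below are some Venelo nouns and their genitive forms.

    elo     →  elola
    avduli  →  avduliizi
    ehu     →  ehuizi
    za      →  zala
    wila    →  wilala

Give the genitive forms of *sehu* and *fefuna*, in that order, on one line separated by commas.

Looking at the last vowel of each stem: -izi when the last vowel of the stem is a high vowel (*avduli*, *ehu*); -la when the last vowel of the stem is a non-high vowel (*elo*, *za*, *wila*).
Since the last vowel of *sehu* is /u/ (a high vowel), it takes -izi, giving *sehuizi*.
*fefuna*: last vowel = /a/, a non-high vowel → -la → *fefunala*.

sehuizi, fefunala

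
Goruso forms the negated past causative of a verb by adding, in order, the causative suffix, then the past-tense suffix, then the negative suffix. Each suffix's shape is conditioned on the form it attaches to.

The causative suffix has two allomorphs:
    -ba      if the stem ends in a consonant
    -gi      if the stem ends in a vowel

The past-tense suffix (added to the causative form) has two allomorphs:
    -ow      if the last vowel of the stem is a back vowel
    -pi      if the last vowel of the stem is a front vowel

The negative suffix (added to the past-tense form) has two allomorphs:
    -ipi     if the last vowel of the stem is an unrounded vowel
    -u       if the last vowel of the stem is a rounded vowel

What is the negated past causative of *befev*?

befevbaowu

*befev*: final sound = /v/, a consonant → -ba → *befevba*.
The last vowel of the causative form *befevba* is /a/, which is a back vowel, so the past-tense suffix is -ow, giving *befevbaow*.
Since the last vowel of the past-tense form *befevbaow* is /o/ (a rounded vowel), it takes -u, giving *befevbaowu*.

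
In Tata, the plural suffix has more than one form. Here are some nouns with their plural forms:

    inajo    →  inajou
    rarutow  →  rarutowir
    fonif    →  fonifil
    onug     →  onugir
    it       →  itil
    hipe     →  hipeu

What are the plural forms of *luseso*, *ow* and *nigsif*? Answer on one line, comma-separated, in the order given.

lusesou, owir, nigsifil

The suffix is conditioned by the final sound: -il when the stem ends in a voiceless consonant (*fonif*, *it*); -ir when the stem ends in a voiced consonant (*rarutow*, *onug*); -u when the stem ends in a vowel (*inajo*, *hipe*).
*luseso* — final sound /o/ (a vowel) → -u → *lusesou*.
*ow*: final sound = /w/, a voiced consonant → -ir → *owir*.
*nigsif*: final sound = /f/, a voiceless consonant → -il → *nigsifil*.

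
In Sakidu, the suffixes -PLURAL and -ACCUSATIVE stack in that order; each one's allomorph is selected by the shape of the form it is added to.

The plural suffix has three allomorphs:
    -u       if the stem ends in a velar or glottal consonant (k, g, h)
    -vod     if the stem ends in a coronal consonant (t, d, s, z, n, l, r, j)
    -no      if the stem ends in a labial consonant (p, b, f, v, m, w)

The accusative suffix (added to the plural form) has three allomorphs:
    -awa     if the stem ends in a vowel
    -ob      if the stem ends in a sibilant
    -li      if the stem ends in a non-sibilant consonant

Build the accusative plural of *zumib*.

zumibnoawa

Since the final consonant of *zumib* is /b/ (labial), it takes -no, giving *zumibno*.
The plural form *zumibno* — final sound /o/ (a vowel) → -awa → *zumibnoawa*.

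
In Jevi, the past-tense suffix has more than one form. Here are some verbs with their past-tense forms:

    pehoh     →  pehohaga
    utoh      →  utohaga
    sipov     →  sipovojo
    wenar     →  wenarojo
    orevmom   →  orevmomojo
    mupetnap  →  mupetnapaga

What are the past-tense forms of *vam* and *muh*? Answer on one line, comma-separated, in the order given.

The suffix is conditioned by the final consonant: -aga when the stem ends in a voiceless consonant (*pehoh*, *utoh*, *mupetnap*); -ojo when the stem ends in a voiced consonant (*sipov*, *wenar*, *orevmom*).
Since the final consonant of *vam* is /m/ (voiced), it takes -ojo, giving *vamojo*.
The final consonant of *muh* is /h/, which is voiceless, so the suffix is -aga, giving *muhaga*.

vamojo, muhaga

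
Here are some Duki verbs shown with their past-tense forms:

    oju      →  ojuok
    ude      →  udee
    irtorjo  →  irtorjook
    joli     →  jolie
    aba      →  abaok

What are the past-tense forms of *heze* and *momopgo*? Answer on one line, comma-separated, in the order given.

hezee, momopgook

The pattern is front/back vowel harmony: -e when the last vowel of the stem is a front vowel (*ude*, *joli*); -ok when the last vowel of the stem is a back vowel (*oju*, *irtorjo*, *aba*).
*heze* — last vowel /e/ (a front vowel) → -e → *hezee*.
*momopgo*: last vowel = /o/, a back vowel → -ok → *momopgook*.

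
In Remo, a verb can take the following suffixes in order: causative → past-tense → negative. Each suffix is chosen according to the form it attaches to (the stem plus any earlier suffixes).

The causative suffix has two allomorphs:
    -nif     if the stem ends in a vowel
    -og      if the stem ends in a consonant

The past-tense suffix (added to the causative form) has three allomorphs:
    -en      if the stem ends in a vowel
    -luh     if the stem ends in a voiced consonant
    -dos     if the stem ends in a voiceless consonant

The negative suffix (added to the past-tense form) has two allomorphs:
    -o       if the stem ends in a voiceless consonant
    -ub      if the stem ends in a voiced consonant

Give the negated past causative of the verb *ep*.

epogluho

The final sound of *ep* is /p/, which is a consonant, so the causative suffix is -og, giving *epog*.
The causative form *epog* — final sound /g/ (a voiced consonant) → -luh → *epogluh*.
The past-tense form *epogluh* — final consonant /h/ (voiceless) → -o → *epogluho*.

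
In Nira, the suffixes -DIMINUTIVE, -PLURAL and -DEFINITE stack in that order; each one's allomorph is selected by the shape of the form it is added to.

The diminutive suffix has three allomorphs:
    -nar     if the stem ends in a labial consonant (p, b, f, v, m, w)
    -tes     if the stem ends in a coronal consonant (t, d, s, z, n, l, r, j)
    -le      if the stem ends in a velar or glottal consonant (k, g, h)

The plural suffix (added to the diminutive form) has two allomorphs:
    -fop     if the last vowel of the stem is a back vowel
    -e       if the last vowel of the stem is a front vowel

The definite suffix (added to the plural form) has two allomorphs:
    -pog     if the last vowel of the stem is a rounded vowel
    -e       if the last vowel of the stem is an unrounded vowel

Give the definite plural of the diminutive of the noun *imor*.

imortesee

Since the final consonant of *imor* is /r/ (coronal), it takes -tes, giving *imortes*.
The diminutive form *imortes*: last vowel = /e/, a front vowel → -e → *imortese*.
The last vowel of the plural form *imortese* is /e/, which is an unrounded vowel, so the definite suffix is -e, giving *imortesee*.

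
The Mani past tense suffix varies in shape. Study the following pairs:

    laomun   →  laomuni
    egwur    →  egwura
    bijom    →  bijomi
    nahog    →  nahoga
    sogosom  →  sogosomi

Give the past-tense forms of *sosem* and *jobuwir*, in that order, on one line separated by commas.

The alternation tracks the final consonant of the stem — -i when the stem ends in a nasal (*laomun*, *bijom*, *sogosom*); -a when the stem ends in a non-nasal consonant (*egwur*, *nahog*).
Since the final consonant of *sosem* is /m/ (a nasal), it takes -i, giving *sosemi*.
The final consonant of *jobuwir* is /r/, which is non-nasal, so the suffix is -a, giving *jobuwira*.

sosemi, jobuwira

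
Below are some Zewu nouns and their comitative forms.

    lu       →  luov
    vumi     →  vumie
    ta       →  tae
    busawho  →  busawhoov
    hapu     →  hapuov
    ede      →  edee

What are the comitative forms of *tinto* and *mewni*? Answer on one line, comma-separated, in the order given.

tintoov, mewnie

The suffix is conditioned by the last vowel: -ov when the last vowel of the stem is a rounded vowel (*lu*, *busawho*, *hapu*); -e when the last vowel of the stem is an unrounded vowel (*vumi*, *ta*, *ede*).
Since the last vowel of *tinto* is /o/ (a rounded vowel), it takes -ov, giving *tintoov*.
*mewni*: last vowel = /i/, an unrounded vowel → -e → *mewnie*.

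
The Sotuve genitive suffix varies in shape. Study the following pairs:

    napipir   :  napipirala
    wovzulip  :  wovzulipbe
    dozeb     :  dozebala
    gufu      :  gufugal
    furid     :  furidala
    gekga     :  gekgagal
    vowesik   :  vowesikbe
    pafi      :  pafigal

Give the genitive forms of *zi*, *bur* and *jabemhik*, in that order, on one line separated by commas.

The alternation tracks the final sound of the stem — -be when the stem ends in a voiceless consonant (*wovzulip*, *vowesik*); -ala when the stem ends in a voiced consonant (*napipir*, *dozeb*, *furid*); -gal when the stem ends in a vowel (*gufu*, *gekga*, *pafi*).
The final sound of *zi* is /i/, which is a vowel, so the suffix is -gal, giving *zigal*.
Since the final sound of *bur* is /r/ (a voiced consonant), it takes -ala, giving *burala*.
*jabemhik* — final sound /k/ (a voiceless consonant) → -be → *jabemhikbe*.

zigal, burala, jabemhikbe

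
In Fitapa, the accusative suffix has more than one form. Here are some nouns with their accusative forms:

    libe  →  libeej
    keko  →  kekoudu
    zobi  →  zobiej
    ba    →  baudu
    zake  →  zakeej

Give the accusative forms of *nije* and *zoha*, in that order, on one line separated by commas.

nijeej, zohaudu

The alternation tracks the last vowel of the stem — -ej when the last vowel of the stem is a front vowel (*libe*, *zobi*, *zake*); -udu when the last vowel of the stem is a back vowel (*keko*, *ba*).
Since the last vowel of *nije* is /e/ (a front vowel), it takes -ej, giving *nijeej*.
*zoha* — last vowel /a/ (a back vowel) → -udu → *zohaudu*.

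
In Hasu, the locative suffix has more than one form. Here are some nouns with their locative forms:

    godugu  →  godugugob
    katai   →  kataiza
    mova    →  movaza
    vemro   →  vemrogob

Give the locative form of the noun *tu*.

tugob

The alternation tracks the last vowel of the stem — -gob when the last vowel of the stem is a rounded vowel (*godugu*, *vemro*); -za when the last vowel of the stem is an unrounded vowel (*katai*, *mova*).
*tu*: last vowel = /u/, a rounded vowel → -gob → *tugob*.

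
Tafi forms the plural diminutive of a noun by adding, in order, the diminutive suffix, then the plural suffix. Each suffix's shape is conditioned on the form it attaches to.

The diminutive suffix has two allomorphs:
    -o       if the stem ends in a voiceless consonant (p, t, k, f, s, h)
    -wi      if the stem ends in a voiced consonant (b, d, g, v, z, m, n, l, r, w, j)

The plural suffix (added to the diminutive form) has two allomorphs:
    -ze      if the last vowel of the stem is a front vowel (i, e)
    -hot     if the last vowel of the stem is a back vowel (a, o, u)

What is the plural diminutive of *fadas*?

*fadas*: final consonant = /s/, voiceless → -o → *fadaso*.
The diminutive form *fadaso*: last vowel = /o/, a back vowel → -hot → *fadasohot*.

fadasohot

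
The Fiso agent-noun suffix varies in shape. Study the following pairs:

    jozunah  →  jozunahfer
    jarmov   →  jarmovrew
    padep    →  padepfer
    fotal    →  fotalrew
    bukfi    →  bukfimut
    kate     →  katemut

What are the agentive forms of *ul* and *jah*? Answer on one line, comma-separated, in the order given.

Looking at the final sound of each stem: -fer when the stem ends in a voiceless consonant (*jozunah*, *padep*); -rew when the stem ends in a voiced consonant (*jarmov*, *fotal*); -mut when the stem ends in a vowel (*bukfi*, *kate*).
*ul* — final sound /l/ (a voiced consonant) → -rew → *ulrew*.
The final sound of *jah* is /h/, which is a voiceless consonant, so the suffix is -fer, giving *jahfer*.

ulrew, jahfer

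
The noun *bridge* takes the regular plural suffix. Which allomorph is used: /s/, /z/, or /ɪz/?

/ɪz/

The stem *bridge* ends in a sibilant (/s, z, ʃ, ʒ, tʃ, dʒ/).
The plural suffix surfaces as /ɪz/ after sibilants, /s/ after other voiceless consonants, and /z/ after other voiced sounds.
So the plural -s on *bridge* is pronounced /ɪz/.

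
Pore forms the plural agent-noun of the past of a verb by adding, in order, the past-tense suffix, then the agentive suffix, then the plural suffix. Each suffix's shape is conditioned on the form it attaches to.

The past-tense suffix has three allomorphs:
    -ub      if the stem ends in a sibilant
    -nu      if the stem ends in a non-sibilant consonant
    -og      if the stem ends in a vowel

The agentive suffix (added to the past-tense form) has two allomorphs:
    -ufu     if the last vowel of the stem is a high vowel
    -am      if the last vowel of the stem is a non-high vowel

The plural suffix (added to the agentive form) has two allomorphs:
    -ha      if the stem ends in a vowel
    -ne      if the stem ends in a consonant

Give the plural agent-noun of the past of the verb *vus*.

vusubufuha

*vus* — final sound /s/ (a sibilant) → -ub → *vusub*.
Since the last vowel of the past-tense form *vusub* is /u/ (a high vowel), it takes -ufu, giving *vusubufu*.
The agentive form *vusubufu*: final sound = /u/, a vowel → -ha → *vusubufuha*.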